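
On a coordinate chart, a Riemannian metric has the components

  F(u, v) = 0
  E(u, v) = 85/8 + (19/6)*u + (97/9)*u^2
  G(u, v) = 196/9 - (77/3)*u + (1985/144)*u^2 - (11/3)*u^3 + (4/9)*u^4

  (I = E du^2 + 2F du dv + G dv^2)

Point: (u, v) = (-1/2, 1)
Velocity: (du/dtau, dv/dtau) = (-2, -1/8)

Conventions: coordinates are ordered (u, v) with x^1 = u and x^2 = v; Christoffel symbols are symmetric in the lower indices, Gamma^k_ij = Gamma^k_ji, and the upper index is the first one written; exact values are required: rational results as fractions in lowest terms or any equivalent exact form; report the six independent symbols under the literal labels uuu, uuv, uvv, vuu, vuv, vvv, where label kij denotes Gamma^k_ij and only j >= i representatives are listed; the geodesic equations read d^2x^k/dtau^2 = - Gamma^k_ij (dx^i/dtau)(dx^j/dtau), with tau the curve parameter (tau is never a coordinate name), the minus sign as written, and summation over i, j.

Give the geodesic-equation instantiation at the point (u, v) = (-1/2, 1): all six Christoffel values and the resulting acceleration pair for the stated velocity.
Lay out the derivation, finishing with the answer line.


E = 845/72, F = 0, G = 22201/576 at the point
E_u = -137/18, E_v = 0, F_u = 0, F_v = 0, G_u = -6109/144, G_v = 0
EG - F^2 = 18759845/41472;  g^inv = (41472/18759845) * [[22201/576, 0], [0, 845/72]]
first-kind symbols [ij,l] = (1/2)(d_i g_jl + d_j g_il - d_l g_ij): [uu,u] = E_u/2 = -137/36, [uu,v] = F_u - E_v/2 = 0, [uv,u] = E_v/2 = 0, [uv,v] = G_u/2 = -6109/288, [vv,u] = F_v - G_u/2 = 6109/288, [vv,v] = G_v/2 = 0
Gamma^u_ij = (G*[ij,u] - F*[ij,v])/(EG - F^2), Gamma^v_ij = (E*[ij,v] - F*[ij,u])/(EG - F^2)
Gamma_uuu = -274/845, Gamma_uuv = 0, Gamma_uvv = 6109/3380, Gamma_vuu = 0, Gamma_vuv = -82/149, Gamma_vvv = 0
d^2u/dtau^2 = -(Gamma_uuu*(-2)^2 + 2*Gamma_uuv*(-2)*(-1/8) + Gamma_uvv*(-1/8)^2) = 274467/216320
d^2v/dtau^2 = -(Gamma_vuu*(-2)^2 + 2*Gamma_vuv*(-2)*(-1/8) + Gamma_vvv*(-1/8)^2) = 41/149

Answer: Gamma_uuu = -274/845, Gamma_uuv = 0, Gamma_uvv = 6109/3380, Gamma_vuu = 0, Gamma_vuv = -82/149, Gamma_vvv = 0; accelerations (d^2u/dtau^2, d^2v/dtau^2) = (274467/216320, 41/149)


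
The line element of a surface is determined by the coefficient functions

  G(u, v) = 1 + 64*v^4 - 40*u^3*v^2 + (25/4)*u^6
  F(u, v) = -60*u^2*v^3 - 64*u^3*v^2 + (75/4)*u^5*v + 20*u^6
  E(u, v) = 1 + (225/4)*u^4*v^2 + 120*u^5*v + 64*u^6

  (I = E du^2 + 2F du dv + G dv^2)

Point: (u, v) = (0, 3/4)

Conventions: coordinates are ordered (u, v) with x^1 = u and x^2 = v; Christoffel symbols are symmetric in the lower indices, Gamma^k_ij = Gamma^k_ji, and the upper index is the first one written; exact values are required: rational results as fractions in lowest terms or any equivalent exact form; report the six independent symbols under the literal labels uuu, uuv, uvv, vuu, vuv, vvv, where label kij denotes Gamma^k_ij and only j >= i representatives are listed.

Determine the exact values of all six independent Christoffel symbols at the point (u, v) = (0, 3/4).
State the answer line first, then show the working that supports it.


Answer: Gamma_uuu = 0, Gamma_uuv = 0, Gamma_uvv = 0, Gamma_vuu = 0, Gamma_vuv = 0, Gamma_vvv = 216/85

E = 1, F = 0, G = 85/4 at the point
E_u = 0, E_v = 0, F_u = 0, F_v = 0, G_u = 0, G_v = 108
EG - F^2 = 85/4;  g^inv = (4/85) * [[85/4, 0], [0, 1]]
first-kind symbols [ij,l] = (1/2)(d_i g_jl + d_j g_il - d_l g_ij): [uu,u] = E_u/2 = 0, [uu,v] = F_u - E_v/2 = 0, [uv,u] = E_v/2 = 0, [uv,v] = G_u/2 = 0, [vv,u] = F_v - G_u/2 = 0, [vv,v] = G_v/2 = 54
Gamma^u_ij = (G*[ij,u] - F*[ij,v])/(EG - F^2), Gamma^v_ij = (E*[ij,v] - F*[ij,u])/(EG - F^2)


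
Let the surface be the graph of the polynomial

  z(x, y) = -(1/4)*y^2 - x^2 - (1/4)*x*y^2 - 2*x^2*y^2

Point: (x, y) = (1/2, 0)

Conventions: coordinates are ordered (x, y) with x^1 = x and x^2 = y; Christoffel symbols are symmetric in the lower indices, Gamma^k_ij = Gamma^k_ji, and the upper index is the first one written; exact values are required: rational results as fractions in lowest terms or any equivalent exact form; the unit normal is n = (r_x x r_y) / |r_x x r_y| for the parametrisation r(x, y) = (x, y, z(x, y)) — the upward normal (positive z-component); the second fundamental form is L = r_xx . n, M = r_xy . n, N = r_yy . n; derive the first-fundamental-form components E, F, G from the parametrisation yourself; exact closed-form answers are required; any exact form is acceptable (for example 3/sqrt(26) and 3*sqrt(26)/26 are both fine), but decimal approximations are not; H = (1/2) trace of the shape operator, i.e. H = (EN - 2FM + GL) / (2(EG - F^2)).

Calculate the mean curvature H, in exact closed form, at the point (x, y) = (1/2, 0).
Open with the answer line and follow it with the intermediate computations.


Answer: H = -11*sqrt(2)/16

z_x = -1, z_y = 0, z_xx = -2, z_xy = 0, z_yy = -7/4
E = 2, F = 0, G = 1; answer radicand W^2 = 2
unnormalised second-form numerators: l = -2, m = 0, n = -7/4; L = l/sqrt(2), and similarly M = m/sqrt(W^2), N = n/sqrt(W^2)
H = (E*n - 2*F*m + G*l) / (2*(EG - F^2)*sqrt(W^2)); E*n - 2*F*m + G*l = -11/2, EG - F^2 = 2, so H = (-11/8)/sqrt(2)


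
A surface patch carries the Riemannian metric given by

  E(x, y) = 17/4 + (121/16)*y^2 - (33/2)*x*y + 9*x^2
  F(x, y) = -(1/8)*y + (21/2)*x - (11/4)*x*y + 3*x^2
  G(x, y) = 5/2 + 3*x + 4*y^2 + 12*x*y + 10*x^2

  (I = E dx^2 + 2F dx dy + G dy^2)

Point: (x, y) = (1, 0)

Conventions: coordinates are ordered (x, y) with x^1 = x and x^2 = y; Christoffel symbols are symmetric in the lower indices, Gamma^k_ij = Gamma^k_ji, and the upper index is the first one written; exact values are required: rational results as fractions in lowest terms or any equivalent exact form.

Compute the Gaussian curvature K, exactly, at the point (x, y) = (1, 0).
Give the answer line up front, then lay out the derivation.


Answer: K = 110441/68450

E = 53/4, F = 27/2, G = 31/2, EG - F^2 = 185/8 at the point
E_x = 18, E_y = -33/2, F_x = 33/2, F_y = -23/8, G_x = 23, G_y = 12
E_yy = 121/8, F_xy = -11/4, G_xx = 20
K follows from Brioschi's formula, (det M1 - det M2)/(EG - F^2)^2.
M1 = [[-E_yy/2 + F_xy - G_xx/2, E_x/2, F_x - E_y/2], [F_y - G_x/2, E, F], [G_y/2, F, G]] = [[-325/16, 9, 99/4], [-115/8, 53/4, 27/2], [6, 27/2, 31/2]]; det M1 = -576779/128
M2 = [[0, E_y/2, G_x/2], [E_y/2, E, F], [G_x/2, F, G]] = [[0, -33/4, 23/2], [-33/4, 53/4, 27/2], [23/2, 27/2, 31/2]]; det M2 = -171805/32
det M1 - det M2 = 110441/128; K = 110441/128 / (185/8)^2 = 110441/68450


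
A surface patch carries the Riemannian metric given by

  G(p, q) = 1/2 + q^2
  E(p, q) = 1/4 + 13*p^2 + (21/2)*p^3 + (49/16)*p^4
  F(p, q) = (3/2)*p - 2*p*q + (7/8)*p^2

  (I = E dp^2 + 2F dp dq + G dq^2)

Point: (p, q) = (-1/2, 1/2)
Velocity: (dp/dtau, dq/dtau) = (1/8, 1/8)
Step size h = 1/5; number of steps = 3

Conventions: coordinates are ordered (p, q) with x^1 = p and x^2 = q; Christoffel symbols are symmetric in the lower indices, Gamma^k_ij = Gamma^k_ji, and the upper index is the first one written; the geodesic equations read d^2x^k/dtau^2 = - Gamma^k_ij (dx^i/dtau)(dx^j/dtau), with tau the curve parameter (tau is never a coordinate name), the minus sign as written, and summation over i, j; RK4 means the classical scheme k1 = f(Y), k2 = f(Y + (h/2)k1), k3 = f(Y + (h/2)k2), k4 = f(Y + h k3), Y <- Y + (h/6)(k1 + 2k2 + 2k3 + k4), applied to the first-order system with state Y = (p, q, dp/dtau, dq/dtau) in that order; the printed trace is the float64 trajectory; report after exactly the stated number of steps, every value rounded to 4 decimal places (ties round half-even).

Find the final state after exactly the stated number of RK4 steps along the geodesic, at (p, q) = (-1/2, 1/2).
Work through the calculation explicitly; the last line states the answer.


f(Y) = (dp/dtau, dq/dtau, -Gamma^p_ij Y'^i Y'^j, -Gamma^q_ij Y'^i Y'^j) with the Gammas evaluated at the stage position; h = 0.200000; intermediate values shown to 6 dp
step 0: p = -0.5000, q = 0.5000, dp/dtau = 0.1250, dq/dtau = 0.1250
step 1:
  k1: at (p, q) = (-0.500000, 0.500000), (dp/dtau, dq/dtau) = (0.125000, 0.125000); Gamma_ppp = -1.406353, Gamma_ppq = 0.000000, Gamma_pqq = 0.429354, Gamma_qpp = -0.558598, Gamma_qpq = 0.000000, Gamma_qqq = 0.684556; k1 = (0.125000, 0.125000, 0.015266, -0.001968)
  k2: at (p, q) = (-0.487500, 0.512500), (dp/dtau, dq/dtau) = (0.126527, 0.124803); Gamma_ppp = -1.444601, Gamma_ppq = 0.000000, Gamma_pqq = 0.431700, Gamma_qpp = -0.540528, Gamma_qpq = 0.000000, Gamma_qqq = 0.685360; k2 = (0.126527, 0.124803, 0.016402, -0.002022)
  k3: at (p, q) = (-0.487347, 0.512480), (dp/dtau, dq/dtau) = (0.126640, 0.124798); Gamma_ppp = -1.445118, Gamma_ppq = 0.000000, Gamma_pqq = 0.431780, Gamma_qpp = -0.540302, Gamma_qpq = 0.000000, Gamma_qqq = 0.685398; k3 = (0.126640, 0.124798, 0.016452, -0.002010)
  k4: at (p, q) = (-0.474672, 0.524960), (dp/dtau, dq/dtau) = (0.128290, 0.124598); Gamma_ppp = -1.485699, Gamma_ppq = 0.000000, Gamma_pqq = 0.434378, Gamma_qpp = -0.522312, Gamma_qpq = 0.000000, Gamma_qqq = 0.686095; k4 = (0.128290, 0.124598, 0.017709, -0.002055)
  Y <- Y + (h/6)(k1 + 2k2 + 2k3 + k4): p = -0.4747, q = 0.5250, dp/dtau = 0.1283, dq/dtau = 0.1246
step 2:
  k1: at (p, q) = (-0.474679, 0.524960), (dp/dtau, dq/dtau) = (0.128289, 0.124597); Gamma_ppp = -1.485674, Gamma_ppq = 0.000000, Gamma_pqq = 0.434374, Gamma_qpp = -0.522323, Gamma_qpq = 0.000000, Gamma_qqq = 0.686093; k1 = (0.128289, 0.124597, 0.017708, -0.002055)
  k2: at (p, q) = (-0.461850, 0.537420), (dp/dtau, dq/dtau) = (0.130060, 0.124392); Gamma_ppp = -1.528639, Gamma_ppq = 0.000000, Gamma_pqq = 0.437225, Gamma_qpp = -0.504466, Gamma_qpq = 0.000000, Gamma_qqq = 0.686682; k2 = (0.130060, 0.124392, 0.019093, -0.002092)
  k3: at (p, q) = (-0.461673, 0.537399), (dp/dtau, dq/dtau) = (0.130199, 0.124388); Gamma_ppp = -1.529287, Gamma_ppq = 0.000000, Gamma_pqq = 0.437323, Gamma_qpp = -0.504211, Gamma_qpq = 0.000000, Gamma_qqq = 0.686725; k3 = (0.130199, 0.124388, 0.019158, -0.002078)
  k4: at (p, q) = (-0.448639, 0.549838), (dp/dtau, dq/dtau) = (0.132121, 0.124182); Gamma_ppp = -1.575010, Gamma_ppq = 0.000000, Gamma_pqq = 0.440473, Gamma_qpp = -0.486440, Gamma_qpq = 0.000000, Gamma_qqq = 0.687221; k4 = (0.132121, 0.124182, 0.020701, -0.002106)
  Y <- Y + (h/6)(k1 + 2k2 + 2k3 + k4): p = -0.4486, q = 0.5498, dp/dtau = 0.1321, dq/dtau = 0.1242
step 3:
  k1: at (p, q) = (-0.448648, 0.549838), (dp/dtau, dq/dtau) = (0.132120, 0.124180); Gamma_ppp = -1.574977, Gamma_ppq = 0.000000, Gamma_pqq = 0.440468, Gamma_qpp = -0.486453, Gamma_qpq = 0.000000, Gamma_qqq = 0.687219; k1 = (0.132120, 0.124180, 0.020700, -0.002106)
  k2: at (p, q) = (-0.435436, 0.562256), (dp/dtau, dq/dtau) = (0.134190, 0.123970); Gamma_ppp = -1.623514, Gamma_ppq = 0.000000, Gamma_pqq = 0.443917, Gamma_qpp = -0.468826, Gamma_qpq = 0.000000, Gamma_qqq = 0.687621; k2 = (0.134190, 0.123970, 0.022412, -0.002126)
  k3: at (p, q) = (-0.435229, 0.562235), (dp/dtau, dq/dtau) = (0.134361, 0.123968); Gamma_ppp = -1.624337, Gamma_ppq = 0.000000, Gamma_pqq = 0.444038, Gamma_qpp = -0.468538, Gamma_qpq = 0.000000, Gamma_qqq = 0.687668; k3 = (0.134361, 0.123968, 0.022500, -0.002110)
  k4: at (p, q) = (-0.421776, 0.574632), (dp/dtau, dq/dtau) = (0.136620, 0.123759); Gamma_ppp = -1.676175, Gamma_ppq = 0.000000, Gamma_pqq = 0.447843, Gamma_qpp = -0.451001, Gamma_qpq = 0.000000, Gamma_qqq = 0.687992; k4 = (0.136620, 0.123759, 0.024426, -0.002119)
  Y <- Y + (h/6)(k1 + 2k2 + 2k3 + k4): p = -0.4218, q = 0.5746, dp/dtau = 0.1366, dq/dtau = 0.1238

Answer: p = -0.4218, q = 0.5746, dp/dtau = 0.1366, dq/dtau = 0.1238


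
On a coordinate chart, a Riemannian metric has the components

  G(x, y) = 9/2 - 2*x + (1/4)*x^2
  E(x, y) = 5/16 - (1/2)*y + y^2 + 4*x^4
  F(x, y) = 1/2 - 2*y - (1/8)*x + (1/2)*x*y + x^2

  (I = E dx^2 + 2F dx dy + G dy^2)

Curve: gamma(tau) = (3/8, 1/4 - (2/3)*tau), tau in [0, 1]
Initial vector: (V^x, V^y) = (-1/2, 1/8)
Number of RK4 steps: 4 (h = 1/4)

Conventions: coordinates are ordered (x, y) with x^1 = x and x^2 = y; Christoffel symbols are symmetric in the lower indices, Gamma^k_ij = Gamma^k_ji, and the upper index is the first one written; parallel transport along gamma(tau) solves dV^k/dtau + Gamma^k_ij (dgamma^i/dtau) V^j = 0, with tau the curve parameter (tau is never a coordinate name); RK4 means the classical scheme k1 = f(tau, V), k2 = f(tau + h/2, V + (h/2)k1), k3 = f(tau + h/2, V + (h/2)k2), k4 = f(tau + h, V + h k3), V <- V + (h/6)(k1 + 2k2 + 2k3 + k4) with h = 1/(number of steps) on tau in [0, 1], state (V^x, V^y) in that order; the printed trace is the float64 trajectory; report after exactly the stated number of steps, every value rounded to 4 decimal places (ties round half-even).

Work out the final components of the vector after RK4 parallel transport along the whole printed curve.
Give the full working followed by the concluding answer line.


gamma'(tau) = (0, -2/3); f(tau, V)^k = -Gamma^k_ij(gamma(tau)) gamma'^i(tau) V^j; h = 1/4; intermediate values shown to 6 dp
curve data and Christoffel symbols at the stage parameters:
  tau = 0.000000: gamma = (0.375000, 0.250000), gamma' = (0.000000, -0.666667); Gamma_xxx = 1.216545, Gamma_xxy = 0.103955, Gamma_xyy = -2.798129, Gamma_yxx = 0.152946, Gamma_yxy = -0.243284, Gamma_yyy = 0.103955
  tau = 0.125000: gamma = (0.375000, 0.166667), gamma' = (0.000000, -0.666667); Gamma_xxx = 1.150847, Gamma_xxy = -0.043058, Gamma_xyy = -2.890090, Gamma_yxx = 0.120471, Gamma_yxy = -0.236104, Gamma_yyy = 0.222697
  tau = 0.250000: gamma = (0.375000, 0.083333), gamma' = (0.000000, -0.666667); Gamma_xxx = 1.063286, Gamma_xxy = -0.198861, Gamma_xyy = -2.970332, Gamma_yxx = 0.095797, Gamma_yxy = -0.216164, Gamma_yyy = 0.347407
  tau = 0.375000: gamma = (0.375000, 0.000000), gamma' = (0.000000, -0.666667); Gamma_xxx = 0.953615, Gamma_xxy = -0.361327, Gamma_xyy = -3.036376, Gamma_yxx = 0.081579, Gamma_yxy = -0.182743, Gamma_yyy = 0.476294
  tau = 0.500000: gamma = (0.375000, -0.083333), gamma' = (0.000000, -0.666667); Gamma_xxx = 0.822392, Gamma_xxy = -0.527863, Gamma_xyy = -3.086024, Gamma_yxx = 0.080355, Gamma_yxy = -0.135556, Gamma_yyy = 0.607226
  tau = 0.625000: gamma = (0.375000, -0.166667), gamma' = (0.000000, -0.666667); Gamma_xxx = 0.671032, Gamma_xxy = -0.695519, Gamma_xyy = -3.117521, Gamma_yxx = 0.094369, Gamma_yxy = -0.074814, Gamma_yyy = 0.737824
  tau = 0.750000: gamma = (0.375000, -0.250000), gamma' = (0.000000, -0.666667); Gamma_xxx = 0.501794, Gamma_xxy = -0.861141, Gamma_xyy = -3.129712, Gamma_yxx = 0.125407, Gamma_yxy = -0.001253, Gamma_yyy = 0.865596
  tau = 0.875000: gamma = (0.375000, -0.333333), gamma' = (0.000000, -0.666667); Gamma_xxx = 0.317678, Gamma_xxy = -1.021566, Gamma_xyy = -3.122139, Gamma_yxx = 0.174660, Gamma_yxy = 0.083881, Gamma_yyy = 0.988087
  tau = 1.000000: gamma = (0.375000, -0.416667), gamma' = (0.000000, -0.666667); Gamma_xxx = 0.122251, Gamma_xxy = -1.173815, Gamma_xyy = -3.095088, Gamma_yxx = 0.242638, Gamma_yxy = 0.178904, Gamma_yyy = 1.103031
step 0: V^x = -0.5000, V^y = 0.1250
step 1: k1 = (-0.267829, 0.089758), k2 = (-0.247144, 0.104195), k3 = (-0.250696, 0.104056), k4 = (-0.224445, 0.116062); V <- V + (h/6)(k1 + 2k2 + 2k3 + k4): V^x = -0.5620, V^y = 0.1509
step 2: k1 = (-0.224369, 0.115945), k2 = (-0.192726, 0.124411), k3 = (-0.195821, 0.124265), k4 = (-0.159430, 0.128888); V <- V + (h/6)(k1 + 2k2 + 2k3 + k4): V^x = -0.6104, V^y = 0.1819
step 3: k1 = (-0.159344, 0.128777), k2 = (-0.119161, 0.128805), k3 = (-0.121498, 0.128556), k4 = (-0.078645, 0.124023); V <- V + (h/6)(k1 + 2k2 + 2k3 + k4): V^x = -0.6403, V^y = 0.2138
step 4: k1 = (-0.078545, 0.123931), k2 = (-0.034539, 0.114706), k3 = (-0.035885, 0.114254), k4 = (0.007952, 0.100806); V <- V + (h/6)(k1 + 2k2 + 2k3 + k4): V^x = -0.6491, V^y = 0.2423

Answer: V^x = -0.6491, V^y = 0.2423


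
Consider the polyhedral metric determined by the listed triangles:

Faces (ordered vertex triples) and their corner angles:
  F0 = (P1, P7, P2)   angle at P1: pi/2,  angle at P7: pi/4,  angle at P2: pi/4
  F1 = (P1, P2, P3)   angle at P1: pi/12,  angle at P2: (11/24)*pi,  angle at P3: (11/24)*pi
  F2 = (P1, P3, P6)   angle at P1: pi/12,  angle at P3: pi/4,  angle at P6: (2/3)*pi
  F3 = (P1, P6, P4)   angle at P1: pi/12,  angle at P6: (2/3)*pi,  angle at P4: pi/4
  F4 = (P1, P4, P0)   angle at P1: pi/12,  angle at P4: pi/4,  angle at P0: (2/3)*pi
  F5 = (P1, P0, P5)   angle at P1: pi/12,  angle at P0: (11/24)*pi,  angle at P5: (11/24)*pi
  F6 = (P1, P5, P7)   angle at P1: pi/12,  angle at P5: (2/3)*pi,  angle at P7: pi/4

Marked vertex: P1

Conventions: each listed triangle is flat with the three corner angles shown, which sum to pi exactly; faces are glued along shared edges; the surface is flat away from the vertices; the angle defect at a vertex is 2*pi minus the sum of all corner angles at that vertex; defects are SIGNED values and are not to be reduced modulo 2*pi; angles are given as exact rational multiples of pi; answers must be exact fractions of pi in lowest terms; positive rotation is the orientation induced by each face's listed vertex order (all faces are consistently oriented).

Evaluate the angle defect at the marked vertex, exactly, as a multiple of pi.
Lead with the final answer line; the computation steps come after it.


Answer: defect(P1) = pi

Sum of corner angles at P1: pi
defect = 2*pi - pi


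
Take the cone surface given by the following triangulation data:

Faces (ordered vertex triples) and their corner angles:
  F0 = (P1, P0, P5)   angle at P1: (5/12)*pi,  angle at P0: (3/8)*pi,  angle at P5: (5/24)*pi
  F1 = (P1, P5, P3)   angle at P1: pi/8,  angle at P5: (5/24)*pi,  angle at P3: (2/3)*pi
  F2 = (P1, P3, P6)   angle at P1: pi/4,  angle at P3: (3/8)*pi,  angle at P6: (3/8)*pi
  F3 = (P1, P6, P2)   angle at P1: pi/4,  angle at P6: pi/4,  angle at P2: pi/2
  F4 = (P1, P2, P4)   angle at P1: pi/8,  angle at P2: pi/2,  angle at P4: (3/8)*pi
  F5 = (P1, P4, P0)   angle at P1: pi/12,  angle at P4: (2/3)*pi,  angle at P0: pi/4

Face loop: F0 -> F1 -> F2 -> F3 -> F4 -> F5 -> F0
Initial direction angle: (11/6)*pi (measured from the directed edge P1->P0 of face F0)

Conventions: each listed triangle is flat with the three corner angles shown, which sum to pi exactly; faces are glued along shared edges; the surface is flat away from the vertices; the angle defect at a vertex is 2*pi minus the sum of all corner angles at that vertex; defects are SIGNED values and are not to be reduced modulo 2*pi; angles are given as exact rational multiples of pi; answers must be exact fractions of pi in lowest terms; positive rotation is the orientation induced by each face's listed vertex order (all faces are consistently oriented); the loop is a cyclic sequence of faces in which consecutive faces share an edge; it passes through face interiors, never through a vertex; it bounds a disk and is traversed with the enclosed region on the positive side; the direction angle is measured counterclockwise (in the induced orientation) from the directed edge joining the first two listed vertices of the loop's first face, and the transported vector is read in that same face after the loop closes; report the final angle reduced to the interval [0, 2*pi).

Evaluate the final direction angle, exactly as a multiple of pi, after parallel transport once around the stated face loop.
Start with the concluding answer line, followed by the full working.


Answer: final direction angle = (7/12)*pi

enclosed vertex P1: corner angles sum to (5/4)*pi, defect = 2*pi - (5/4)*pi = (3/4)*pi
holonomy = initial angle + sum of enclosed defects (mod 2*pi), positive in the induced orientation
final angle = (11/6)*pi + (3/4)*pi = (7/12)*pi (mod 2*pi)


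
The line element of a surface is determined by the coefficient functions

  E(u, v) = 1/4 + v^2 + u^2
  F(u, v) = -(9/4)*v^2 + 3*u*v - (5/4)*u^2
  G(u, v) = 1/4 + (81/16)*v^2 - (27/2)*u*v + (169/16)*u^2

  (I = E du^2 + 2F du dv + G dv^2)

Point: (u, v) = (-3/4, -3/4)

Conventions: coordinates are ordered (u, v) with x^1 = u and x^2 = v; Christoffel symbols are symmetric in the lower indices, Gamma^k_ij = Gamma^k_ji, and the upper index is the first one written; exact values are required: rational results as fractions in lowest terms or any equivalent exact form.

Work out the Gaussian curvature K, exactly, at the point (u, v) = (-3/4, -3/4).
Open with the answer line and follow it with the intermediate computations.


Answer: K = 114160/954529

E = 11/8, F = -9/32, G = 185/128, EG - F^2 = 977/512 at the point
E_u = -3/2, E_v = -3/2, F_u = -3/8, F_v = 9/8, G_u = -183/32, G_v = 81/32
E_vv = 2, F_uv = 3, G_uu = 169/8
The intrinsic route: Brioschi's K = (det M1 - det M2)/(EG - F^2)^2.
M1 = [[-E_vv/2 + F_uv - G_uu/2, E_u/2, F_u - E_v/2], [F_v - G_u/2, E, F], [G_v/2, F, G]] = [[-137/16, -3/4, 3/8], [255/64, 11/8, -9/32], [81/64, -9/32, 185/128]]; det M1 = -420277/32768
M2 = [[0, E_v/2, G_u/2], [E_v/2, E, F], [G_u/2, F, G]] = [[0, -3/4, -183/64], [-3/4, 11/8, -9/32], [-183/64, -9/32, 185/128]]; det M2 = -434547/32768
det M1 - det M2 = 7135/16384; K = 7135/16384 / (977/512)^2 = 114160/954529


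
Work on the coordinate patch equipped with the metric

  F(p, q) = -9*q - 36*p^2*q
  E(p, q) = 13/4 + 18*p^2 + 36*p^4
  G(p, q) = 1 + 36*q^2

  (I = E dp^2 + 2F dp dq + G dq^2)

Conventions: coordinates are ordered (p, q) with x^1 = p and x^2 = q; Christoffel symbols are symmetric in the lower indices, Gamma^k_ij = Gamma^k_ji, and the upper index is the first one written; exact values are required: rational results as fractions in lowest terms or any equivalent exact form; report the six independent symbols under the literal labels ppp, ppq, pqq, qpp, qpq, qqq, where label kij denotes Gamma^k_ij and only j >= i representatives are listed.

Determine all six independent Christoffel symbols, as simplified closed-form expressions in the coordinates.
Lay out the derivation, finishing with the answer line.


E = 13/4 + 18*p^2 + 36*p^4; F = -9*q - 36*p^2*q; G = 1 + 36*q^2
Gamma^k_ij = (1/2) g^{kl} (d_i g_jl + d_j g_il - d_l g_ij), with g^inv = (1/(EG-F^2)) [[G, -F], [-F, E]]
first partials: E_p = 36*p + 144*p^3, E_q = 0, F_p = -72*p*q, F_q = -9 - 36*p^2, G_p = 0, G_q = 72*q
D = EG - F^2 = 13/4 + 36*q^2 + 18*p^2 + 36*p^4
expanded: Gamma^p_pp = (G E_p - 2F F_p + F E_q)/(2D), Gamma^p_pq = (G E_q - F G_p)/(2D), Gamma^p_qq = (2G F_q - G G_p - F G_q)/(2D), Gamma^q_pp = (2E F_p - E E_q - F E_p)/(2D), Gamma^q_pq = (E G_p - F E_q)/(2D), Gamma^q_qq = (E G_q - 2F F_q + F G_p)/(2D); substitute and cancel common factors

Answer: Gamma_ppp = (288*p^3 + 72*p)/(144*p^4 + 72*p^2 + 144*q^2 + 13), Gamma_ppq = 0, Gamma_pqq = (-144*p^2 - 36)/(144*p^4 + 72*p^2 + 144*q^2 + 13), Gamma_qpp = -288*p*q/(144*p^4 + 72*p^2 + 144*q^2 + 13), Gamma_qpq = 0, Gamma_qqq = 144*q/(144*p^4 + 72*p^2 + 144*q^2 + 13)


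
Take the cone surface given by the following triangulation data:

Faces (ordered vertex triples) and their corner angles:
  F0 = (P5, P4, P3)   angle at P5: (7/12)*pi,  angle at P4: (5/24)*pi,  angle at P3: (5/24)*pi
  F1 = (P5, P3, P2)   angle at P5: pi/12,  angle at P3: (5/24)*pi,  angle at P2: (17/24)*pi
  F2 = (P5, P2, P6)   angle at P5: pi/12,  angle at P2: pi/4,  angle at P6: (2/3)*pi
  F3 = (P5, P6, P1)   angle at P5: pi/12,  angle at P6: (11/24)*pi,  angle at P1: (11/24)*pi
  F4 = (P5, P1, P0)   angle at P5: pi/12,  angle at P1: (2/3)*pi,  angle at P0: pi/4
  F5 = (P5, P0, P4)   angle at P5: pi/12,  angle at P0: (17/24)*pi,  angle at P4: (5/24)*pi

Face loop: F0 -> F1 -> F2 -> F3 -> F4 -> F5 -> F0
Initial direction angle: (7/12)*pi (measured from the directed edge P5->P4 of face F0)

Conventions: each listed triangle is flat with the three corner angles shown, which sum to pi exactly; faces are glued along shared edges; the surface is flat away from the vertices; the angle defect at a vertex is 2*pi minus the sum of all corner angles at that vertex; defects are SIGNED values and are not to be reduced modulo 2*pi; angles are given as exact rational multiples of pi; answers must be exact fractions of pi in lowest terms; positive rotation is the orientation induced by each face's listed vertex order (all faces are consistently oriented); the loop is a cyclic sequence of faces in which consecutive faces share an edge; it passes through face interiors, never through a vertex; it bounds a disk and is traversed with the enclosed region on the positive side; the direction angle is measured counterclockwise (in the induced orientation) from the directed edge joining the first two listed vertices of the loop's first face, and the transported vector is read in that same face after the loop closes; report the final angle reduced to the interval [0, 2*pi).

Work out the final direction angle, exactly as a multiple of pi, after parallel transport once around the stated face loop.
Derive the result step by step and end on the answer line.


enclosed vertex P5: corner angles sum to pi, defect = 2*pi - pi = pi
final direction = starting direction + enclosed defect total, reduced mod 2*pi (induced orientation)
final angle = (7/12)*pi + pi = (19/12)*pi (mod 2*pi)

Answer: final direction angle = (19/12)*pi


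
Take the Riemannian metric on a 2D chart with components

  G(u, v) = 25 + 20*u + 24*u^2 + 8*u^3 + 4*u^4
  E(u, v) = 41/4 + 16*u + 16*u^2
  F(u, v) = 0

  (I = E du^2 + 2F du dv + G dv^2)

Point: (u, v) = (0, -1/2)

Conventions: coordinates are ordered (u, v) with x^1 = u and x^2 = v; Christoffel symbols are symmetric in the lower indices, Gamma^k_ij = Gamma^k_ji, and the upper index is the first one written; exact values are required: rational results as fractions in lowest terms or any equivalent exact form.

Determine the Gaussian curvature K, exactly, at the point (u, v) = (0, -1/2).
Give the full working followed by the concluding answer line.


E = 41/4, F = 0, G = 25, EG - F^2 = 1025/4 at the point
E_u = 16, E_v = 0, F_u = 0, F_v = 0, G_u = 20, G_v = 0
E_vv = 0, F_uv = 0, G_uu = 48
Using the Brioschi determinant formula for K from the metric derivatives:
M1 = [[-E_vv/2 + F_uv - G_uu/2, E_u/2, F_u - E_v/2], [F_v - G_u/2, E, F], [G_v/2, F, G]] = [[-24, 8, 0], [-10, 41/4, 0], [0, 0, 25]]; det M1 = -4150
M2 = [[0, E_v/2, G_u/2], [E_v/2, E, F], [G_u/2, F, G]] = [[0, 0, 10], [0, 41/4, 0], [10, 0, 25]]; det M2 = -1025
det M1 - det M2 = -3125; K = -3125 / (1025/4)^2 = -80/1681

Answer: K = -80/1681


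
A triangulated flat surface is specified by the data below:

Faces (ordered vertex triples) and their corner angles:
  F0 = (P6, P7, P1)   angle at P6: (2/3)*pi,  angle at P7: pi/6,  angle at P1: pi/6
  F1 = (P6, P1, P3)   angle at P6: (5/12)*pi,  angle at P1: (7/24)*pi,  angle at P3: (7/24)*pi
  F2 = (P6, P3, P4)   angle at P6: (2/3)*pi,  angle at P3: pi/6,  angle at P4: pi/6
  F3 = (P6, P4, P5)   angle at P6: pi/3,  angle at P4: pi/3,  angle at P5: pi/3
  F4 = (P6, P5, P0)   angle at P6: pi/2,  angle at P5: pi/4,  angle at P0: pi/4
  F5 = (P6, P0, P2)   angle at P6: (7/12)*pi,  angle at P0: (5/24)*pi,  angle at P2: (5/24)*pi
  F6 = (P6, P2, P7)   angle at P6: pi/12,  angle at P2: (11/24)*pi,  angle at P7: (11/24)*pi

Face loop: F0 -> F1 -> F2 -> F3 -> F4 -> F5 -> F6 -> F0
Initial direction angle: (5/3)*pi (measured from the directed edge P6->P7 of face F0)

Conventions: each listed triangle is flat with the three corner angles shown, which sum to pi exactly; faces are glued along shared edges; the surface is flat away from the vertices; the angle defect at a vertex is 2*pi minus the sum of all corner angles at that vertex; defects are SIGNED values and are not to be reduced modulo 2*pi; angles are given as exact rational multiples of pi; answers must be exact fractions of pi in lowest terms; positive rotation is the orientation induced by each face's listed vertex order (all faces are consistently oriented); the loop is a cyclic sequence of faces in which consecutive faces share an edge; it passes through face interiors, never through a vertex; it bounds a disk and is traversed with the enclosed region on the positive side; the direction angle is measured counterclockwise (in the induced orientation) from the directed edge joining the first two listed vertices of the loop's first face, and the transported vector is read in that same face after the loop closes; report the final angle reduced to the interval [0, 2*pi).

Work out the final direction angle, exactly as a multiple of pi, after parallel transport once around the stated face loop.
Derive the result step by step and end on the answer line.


enclosed vertex P6: corner angles sum to (13/4)*pi, defect = 2*pi - (13/4)*pi = (-5/4)*pi
by Gauss-Bonnet the loop rotates the vector by the enclosed defect sum (positive orientation, mod 2*pi)
final angle = (5/3)*pi - (5/4)*pi = (5/12)*pi (mod 2*pi)

Answer: final direction angle = (5/12)*pi


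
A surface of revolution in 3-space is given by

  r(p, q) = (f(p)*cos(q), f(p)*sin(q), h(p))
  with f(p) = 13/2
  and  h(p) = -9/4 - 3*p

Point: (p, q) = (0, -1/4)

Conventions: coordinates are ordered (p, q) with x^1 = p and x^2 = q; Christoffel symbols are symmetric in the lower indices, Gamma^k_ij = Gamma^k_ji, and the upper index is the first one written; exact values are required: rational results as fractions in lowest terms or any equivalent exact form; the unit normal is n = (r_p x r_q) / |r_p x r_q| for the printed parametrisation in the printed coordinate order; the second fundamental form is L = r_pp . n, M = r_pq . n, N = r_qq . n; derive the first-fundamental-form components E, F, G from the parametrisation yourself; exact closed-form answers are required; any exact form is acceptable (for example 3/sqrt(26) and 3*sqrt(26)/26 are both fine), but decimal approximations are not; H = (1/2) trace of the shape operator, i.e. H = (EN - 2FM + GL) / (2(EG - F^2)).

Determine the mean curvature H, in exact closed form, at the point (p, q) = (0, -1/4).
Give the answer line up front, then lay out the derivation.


Answer: H = -1/13

f = 13/2, f' = 0, f'' = 0, h' = -3, h'' = 0
E = 9, F = 0, G = 169/4; answer radicand W^2 = 9
unnormalised second-form numerators: l = 0, m = 0, n = -39/2; L = l/sqrt(9), and similarly M = m/sqrt(W^2), N = n/sqrt(W^2)
H = (E*n - 2*F*m + G*l) / (2*(EG - F^2)*sqrt(W^2)); E*n - 2*F*m + G*l = -351/2, EG - F^2 = 1521/4, so H = (-3/13)/sqrt(9)


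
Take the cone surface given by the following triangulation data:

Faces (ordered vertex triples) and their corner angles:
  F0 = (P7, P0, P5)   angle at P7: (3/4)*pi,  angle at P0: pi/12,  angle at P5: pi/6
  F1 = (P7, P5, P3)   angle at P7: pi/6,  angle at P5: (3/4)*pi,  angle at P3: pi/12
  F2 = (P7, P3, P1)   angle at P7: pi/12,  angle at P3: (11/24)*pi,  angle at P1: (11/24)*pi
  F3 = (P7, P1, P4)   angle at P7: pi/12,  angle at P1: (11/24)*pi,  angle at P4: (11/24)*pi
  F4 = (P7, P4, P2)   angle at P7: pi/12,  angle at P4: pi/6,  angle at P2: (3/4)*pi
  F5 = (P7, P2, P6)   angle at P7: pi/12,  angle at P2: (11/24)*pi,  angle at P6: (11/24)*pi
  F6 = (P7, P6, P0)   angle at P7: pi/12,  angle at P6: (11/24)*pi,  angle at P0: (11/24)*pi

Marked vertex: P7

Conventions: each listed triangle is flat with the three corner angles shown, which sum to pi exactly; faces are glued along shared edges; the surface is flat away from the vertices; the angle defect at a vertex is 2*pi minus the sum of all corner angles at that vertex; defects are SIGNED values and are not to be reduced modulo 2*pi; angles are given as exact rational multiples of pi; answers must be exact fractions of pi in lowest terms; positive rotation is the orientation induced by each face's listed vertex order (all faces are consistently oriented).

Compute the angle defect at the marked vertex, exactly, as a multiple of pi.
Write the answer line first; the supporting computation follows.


Answer: defect(P7) = (2/3)*pi

Sum of corner angles at P7: (4/3)*pi
defect = 2*pi - (4/3)*pi


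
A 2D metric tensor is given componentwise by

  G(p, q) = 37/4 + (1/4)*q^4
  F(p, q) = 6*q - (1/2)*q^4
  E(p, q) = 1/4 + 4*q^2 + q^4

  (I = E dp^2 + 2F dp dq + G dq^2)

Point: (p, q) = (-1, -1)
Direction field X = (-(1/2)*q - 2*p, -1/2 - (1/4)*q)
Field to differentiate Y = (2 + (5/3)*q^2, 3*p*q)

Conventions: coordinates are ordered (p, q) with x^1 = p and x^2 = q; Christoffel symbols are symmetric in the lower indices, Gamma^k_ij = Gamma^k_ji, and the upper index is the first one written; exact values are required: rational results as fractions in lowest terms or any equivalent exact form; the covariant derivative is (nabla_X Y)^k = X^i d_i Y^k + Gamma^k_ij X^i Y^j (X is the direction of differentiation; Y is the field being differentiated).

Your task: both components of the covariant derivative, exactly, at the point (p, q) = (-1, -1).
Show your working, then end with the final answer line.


E = 21/4, F = -13/2, G = 19/2 at the point
E_p = 0, E_q = -12, F_p = 0, F_q = 8, G_p = 0, G_q = -1
EG - F^2 = 61/8;  g^inv = (8/61) * [[19/2, 13/2], [13/2, 21/4]]
first-kind symbols [ij,l] = (1/2)(d_i g_jl + d_j g_il - d_l g_ij): [pp,p] = E_p/2 = 0, [pp,q] = F_p - E_q/2 = 6, [pq,p] = E_q/2 = -6, [pq,q] = G_p/2 = 0, [qq,p] = F_q - G_p/2 = 8, [qq,q] = G_q/2 = -1/2
Gamma^p_ij = (G*[ij,p] - F*[ij,q])/(EG - F^2), Gamma^q_ij = (E*[ij,q] - F*[ij,p])/(EG - F^2)
Gamma_ppp = 312/61, Gamma_ppq = -456/61, Gamma_pqq = 582/61, Gamma_qpp = 252/61, Gamma_qpq = -312/61, Gamma_qqq = 395/61
X = (5/2, -1/4), Y = (11/3, 3) at the point

Answer: (nabla_X Y)^p = -1583/183, (nabla_X Y)^q = -452/61


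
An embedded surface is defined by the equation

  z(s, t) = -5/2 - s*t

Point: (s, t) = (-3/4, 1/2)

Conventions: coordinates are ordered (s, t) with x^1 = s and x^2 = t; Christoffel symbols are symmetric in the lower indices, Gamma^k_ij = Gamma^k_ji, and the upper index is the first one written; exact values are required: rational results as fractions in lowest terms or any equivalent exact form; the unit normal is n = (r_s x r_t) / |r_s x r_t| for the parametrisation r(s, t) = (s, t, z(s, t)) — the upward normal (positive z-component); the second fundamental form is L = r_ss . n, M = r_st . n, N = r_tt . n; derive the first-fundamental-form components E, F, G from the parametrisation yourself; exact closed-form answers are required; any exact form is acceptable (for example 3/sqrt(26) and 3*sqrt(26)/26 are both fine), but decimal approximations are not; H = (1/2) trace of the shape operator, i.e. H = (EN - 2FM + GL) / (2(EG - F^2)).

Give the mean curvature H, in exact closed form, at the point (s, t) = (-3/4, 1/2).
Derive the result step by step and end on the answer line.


z_s = -1/2, z_t = 3/4, z_ss = 0, z_st = -1, z_tt = 0
E = 5/4, F = -3/8, G = 25/16; answer radicand W^2 = 29/16
unnormalised second-form numerators: l = 0, m = -1, n = 0; L = l/sqrt(29/16), and similarly M = m/sqrt(W^2), N = n/sqrt(W^2)
H = (E*n - 2*F*m + G*l) / (2*(EG - F^2)*sqrt(W^2)); E*n - 2*F*m + G*l = -3/4, EG - F^2 = 29/16, so H = (-6/29)/sqrt(29/16)

Answer: H = -24*sqrt(29)/841


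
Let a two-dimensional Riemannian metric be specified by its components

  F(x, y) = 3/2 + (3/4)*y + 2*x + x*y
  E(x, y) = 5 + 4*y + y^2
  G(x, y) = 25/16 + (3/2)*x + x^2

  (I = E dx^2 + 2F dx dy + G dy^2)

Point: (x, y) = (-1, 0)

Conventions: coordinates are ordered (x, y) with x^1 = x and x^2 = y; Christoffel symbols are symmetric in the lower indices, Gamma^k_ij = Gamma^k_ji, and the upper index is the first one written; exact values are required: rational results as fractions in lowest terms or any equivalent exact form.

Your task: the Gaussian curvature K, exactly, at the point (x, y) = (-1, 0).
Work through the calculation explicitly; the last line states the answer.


E = 5, F = -1/2, G = 17/16, EG - F^2 = 81/16 at the point
E_x = 0, E_y = 4, F_x = 2, F_y = -1/4, G_x = -1/2, G_y = 0
E_yy = 2, F_xy = 1, G_xx = 2
Apply the Brioschi formula K = (det M1 - det M2)/(EG - F^2)^2 over the derivative matrices of E, F, G.
M1 = [[-E_yy/2 + F_xy - G_xx/2, E_x/2, F_x - E_y/2], [F_y - G_x/2, E, F], [G_y/2, F, G]] = [[-1, 0, 0], [0, 5, -1/2], [0, -1/2, 17/16]]; det M1 = -81/16
M2 = [[0, E_y/2, G_x/2], [E_y/2, E, F], [G_x/2, F, G]] = [[0, 2, -1/4], [2, 5, -1/2], [-1/4, -1/2, 17/16]]; det M2 = -65/16
det M1 - det M2 = -1; K = -1 / (81/16)^2 = -256/6561

Answer: K = -256/6561


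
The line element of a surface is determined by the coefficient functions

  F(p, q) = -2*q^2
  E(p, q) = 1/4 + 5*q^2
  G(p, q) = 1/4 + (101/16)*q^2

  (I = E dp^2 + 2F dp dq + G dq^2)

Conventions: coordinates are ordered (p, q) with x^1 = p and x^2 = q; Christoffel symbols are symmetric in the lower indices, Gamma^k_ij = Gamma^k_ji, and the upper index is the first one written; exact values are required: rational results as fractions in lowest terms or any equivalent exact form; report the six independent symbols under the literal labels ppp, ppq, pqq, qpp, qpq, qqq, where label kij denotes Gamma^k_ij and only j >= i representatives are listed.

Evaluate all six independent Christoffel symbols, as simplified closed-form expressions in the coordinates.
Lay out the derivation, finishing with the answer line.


E = 1/4 + 5*q^2; F = -2*q^2; G = 1/4 + (101/16)*q^2
Gamma^k_ij = (1/2) g^{kl} (d_i g_jl + d_j g_il - d_l g_ij), with g^inv = (1/(EG-F^2)) [[G, -F], [-F, E]]
first partials: E_p = 0, E_q = 10*q, F_p = 0, F_q = -4*q, G_p = 0, G_q = (101/8)*q
D = EG - F^2 = 1/16 + (181/64)*q^2 + (441/16)*q^4
expanded: Gamma^p_pp = (G E_p - 2F F_p + F E_q)/(2D), Gamma^p_pq = (G E_q - F G_p)/(2D), Gamma^p_qq = (2G F_q - G G_p - F G_q)/(2D), Gamma^q_pp = (2E F_p - E E_q - F E_p)/(2D), Gamma^q_pq = (E G_p - F E_q)/(2D), Gamma^q_qq = (E G_q - 2F F_q + F G_p)/(2D); substitute and cancel common factors

Answer: Gamma_ppp = -640*q^3/(1764*q^4 + 181*q^2 + 4), Gamma_ppq = (2020*q^3 + 80*q)/(1764*q^4 + 181*q^2 + 4), Gamma_pqq = (-808*q^3 - 64*q)/(1764*q^4 + 181*q^2 + 4), Gamma_qpp = (-1600*q^3 - 80*q)/(1764*q^4 + 181*q^2 + 4), Gamma_qpq = 640*q^3/(1764*q^4 + 181*q^2 + 4), Gamma_qqq = (1508*q^3 + 101*q)/(1764*q^4 + 181*q^2 + 4)


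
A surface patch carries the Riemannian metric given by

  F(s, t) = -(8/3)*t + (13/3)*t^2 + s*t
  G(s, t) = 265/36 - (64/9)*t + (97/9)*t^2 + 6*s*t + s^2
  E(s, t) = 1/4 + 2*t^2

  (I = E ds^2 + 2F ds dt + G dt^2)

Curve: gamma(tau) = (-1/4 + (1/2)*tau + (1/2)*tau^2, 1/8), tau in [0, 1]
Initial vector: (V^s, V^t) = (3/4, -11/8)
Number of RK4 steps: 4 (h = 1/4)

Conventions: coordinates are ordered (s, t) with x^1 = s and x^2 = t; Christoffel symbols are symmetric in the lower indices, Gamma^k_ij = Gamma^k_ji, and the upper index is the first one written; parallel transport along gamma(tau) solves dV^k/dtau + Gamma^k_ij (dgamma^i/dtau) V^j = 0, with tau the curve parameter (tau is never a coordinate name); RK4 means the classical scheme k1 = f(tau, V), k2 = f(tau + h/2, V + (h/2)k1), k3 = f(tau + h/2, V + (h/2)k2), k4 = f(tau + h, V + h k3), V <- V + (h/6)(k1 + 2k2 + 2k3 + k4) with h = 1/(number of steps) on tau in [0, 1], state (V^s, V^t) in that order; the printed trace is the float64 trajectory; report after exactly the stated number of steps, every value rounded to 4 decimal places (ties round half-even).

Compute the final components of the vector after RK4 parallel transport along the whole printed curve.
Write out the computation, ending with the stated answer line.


gamma'(tau) = (1/2 + tau, 0); f(tau, V)^k = -Gamma^k_ij(gamma(tau)) gamma'^i(tau) V^j; h = 1/4; intermediate values shown to 6 dp
curve data and Christoffel symbols at the stage parameters:
  tau = 0.000000: gamma = (-0.250000, 0.125000), gamma' = (0.500000, 0.000000); Gamma_sss = -0.021274, Gamma_sst = 0.955073, Gamma_stt = -7.818241, Gamma_tss = -0.020154, Gamma_tst = 0.062701, Gamma_ttt = -0.810264
  tau = 0.125000: gamma = (-0.179688, 0.125000), gamma' = (0.625000, 0.000000); Gamma_sss = -0.020509, Gamma_sst = 0.962949, Gamma_stt = -7.742847, Gamma_tss = -0.020022, Gamma_tst = 0.072303, Gamma_ttt = -0.761378
  tau = 0.250000: gamma = (-0.093750, 0.125000), gamma' = (0.750000, 0.000000); Gamma_sss = -0.019548, Gamma_sst = 0.971426, Gamma_stt = -7.654303, Gamma_tss = -0.019824, Gamma_tst = 0.083700, Gamma_ttt = -0.701077
  tau = 0.375000: gamma = (0.007812, 0.125000), gamma' = (0.875000, 0.000000); Gamma_sss = -0.018385, Gamma_sst = 0.979795, Gamma_stt = -7.555363, Gamma_tss = -0.019539, Gamma_tst = 0.096609, Gamma_ttt = -0.629562
  tau = 0.500000: gamma = (0.125000, 0.125000), gamma' = (1.000000, 0.000000); Gamma_sss = -0.017021, Gamma_sst = 0.987234, Gamma_stt = -7.449645, Gamma_tss = -0.019149, Gamma_tst = 0.110638, Gamma_ttt = -0.547518
  tau = 0.625000: gamma = (0.257812, 0.125000), gamma' = (1.125000, 0.000000); Gamma_sss = -0.015467, Gamma_sst = 0.992861, Gamma_stt = -7.341597, Gamma_tss = -0.018638, Gamma_tst = 0.125288, Gamma_ttt = -0.456262
  tau = 0.750000: gamma = (0.406250, 0.125000), gamma' = (1.250000, 0.000000); Gamma_sss = -0.013746, Gamma_sst = 0.995806, Gamma_stt = -7.236301, Gamma_tss = -0.017995, Gamma_tst = 0.139964, Gamma_ttt = -0.357824
  tau = 0.875000: gamma = (0.570312, 0.125000), gamma' = (1.375000, 0.000000); Gamma_sss = -0.011898, Gamma_sst = 0.995310, Gamma_stt = -7.139106, Gamma_tss = -0.017219, Gamma_tst = 0.154016, Gamma_ttt = -0.254920
  tau = 1.000000: gamma = (0.750000, 0.125000), gamma' = (1.500000, 0.000000); Gamma_sss = -0.009972, Gamma_sst = 0.990822, Gamma_stt = -7.055109, Gamma_tss = -0.016317, Gamma_tst = 0.166799, Gamma_ttt = -0.150784
step 0: V^s = 0.7500, V^t = -1.3750
step 1: k1 = (0.664591, 0.050665), k2 = (0.834401, 0.072274), k3 = (0.833047, 0.072417), k4 = (1.002642, 0.099426); V <- V + (h/6)(k1 + 2k2 + 2k3 + k4): V^s = 0.9584, V^t = -1.3567
step 2: k1 = (1.002494, 0.099415), k2 = (1.169898, 0.132162), k3 = (1.166725, 0.132174), k4 = (1.328026, 0.170384); V <- V + (h/6)(k1 + 2k2 + 2k3 + k4): V^s = 1.2502, V^t = -1.3234
step 3: k1 = (1.327805, 0.170362), k2 = (1.479073, 0.213228), k3 = (1.473417, 0.212869), k4 = (1.608905, 0.258637); V <- V + (h/6)(k1 + 2k2 + 2k3 + k4): V^s = 1.6186, V^t = -1.2700
step 4: k1 = (1.608700, 0.258609), k2 = (1.723639, 0.305198), k3 = (1.715905, 0.304304), k4 = (1.805129, 0.348844); V <- V + (h/6)(k1 + 2k2 + 2k3 + k4): V^s = 2.0475, V^t = -1.1939

Answer: V^s = 2.0475, V^t = -1.1939
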